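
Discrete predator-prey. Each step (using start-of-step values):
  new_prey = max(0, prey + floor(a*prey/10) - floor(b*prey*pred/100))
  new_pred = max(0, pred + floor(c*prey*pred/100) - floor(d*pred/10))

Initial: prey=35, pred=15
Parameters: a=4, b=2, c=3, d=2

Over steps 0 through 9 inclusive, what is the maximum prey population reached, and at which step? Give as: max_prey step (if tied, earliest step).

Answer: 39 1

Derivation:
Step 1: prey: 35+14-10=39; pred: 15+15-3=27
Step 2: prey: 39+15-21=33; pred: 27+31-5=53
Step 3: prey: 33+13-34=12; pred: 53+52-10=95
Step 4: prey: 12+4-22=0; pred: 95+34-19=110
Step 5: prey: 0+0-0=0; pred: 110+0-22=88
Step 6: prey: 0+0-0=0; pred: 88+0-17=71
Step 7: prey: 0+0-0=0; pred: 71+0-14=57
Step 8: prey: 0+0-0=0; pred: 57+0-11=46
Step 9: prey: 0+0-0=0; pred: 46+0-9=37
Max prey = 39 at step 1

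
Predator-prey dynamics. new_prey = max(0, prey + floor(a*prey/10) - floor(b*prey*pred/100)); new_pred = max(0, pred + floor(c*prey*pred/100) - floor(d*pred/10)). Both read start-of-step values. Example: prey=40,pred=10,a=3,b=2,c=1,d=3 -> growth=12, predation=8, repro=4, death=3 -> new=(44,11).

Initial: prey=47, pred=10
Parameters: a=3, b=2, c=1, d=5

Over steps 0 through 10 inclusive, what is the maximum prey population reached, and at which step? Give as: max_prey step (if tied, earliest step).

Step 1: prey: 47+14-9=52; pred: 10+4-5=9
Step 2: prey: 52+15-9=58; pred: 9+4-4=9
Step 3: prey: 58+17-10=65; pred: 9+5-4=10
Step 4: prey: 65+19-13=71; pred: 10+6-5=11
Step 5: prey: 71+21-15=77; pred: 11+7-5=13
Step 6: prey: 77+23-20=80; pred: 13+10-6=17
Step 7: prey: 80+24-27=77; pred: 17+13-8=22
Step 8: prey: 77+23-33=67; pred: 22+16-11=27
Step 9: prey: 67+20-36=51; pred: 27+18-13=32
Step 10: prey: 51+15-32=34; pred: 32+16-16=32
Max prey = 80 at step 6

Answer: 80 6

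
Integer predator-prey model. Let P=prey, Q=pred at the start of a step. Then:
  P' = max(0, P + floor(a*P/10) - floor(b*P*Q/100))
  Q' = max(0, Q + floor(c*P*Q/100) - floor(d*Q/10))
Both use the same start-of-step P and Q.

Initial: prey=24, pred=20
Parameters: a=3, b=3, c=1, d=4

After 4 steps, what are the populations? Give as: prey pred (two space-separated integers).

Step 1: prey: 24+7-14=17; pred: 20+4-8=16
Step 2: prey: 17+5-8=14; pred: 16+2-6=12
Step 3: prey: 14+4-5=13; pred: 12+1-4=9
Step 4: prey: 13+3-3=13; pred: 9+1-3=7

Answer: 13 7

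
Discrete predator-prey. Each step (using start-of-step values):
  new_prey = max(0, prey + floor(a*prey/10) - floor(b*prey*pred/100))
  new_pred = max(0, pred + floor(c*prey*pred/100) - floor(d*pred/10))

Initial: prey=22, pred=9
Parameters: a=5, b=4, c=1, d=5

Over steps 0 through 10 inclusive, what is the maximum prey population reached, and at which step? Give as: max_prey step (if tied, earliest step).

Answer: 201 9

Derivation:
Step 1: prey: 22+11-7=26; pred: 9+1-4=6
Step 2: prey: 26+13-6=33; pred: 6+1-3=4
Step 3: prey: 33+16-5=44; pred: 4+1-2=3
Step 4: prey: 44+22-5=61; pred: 3+1-1=3
Step 5: prey: 61+30-7=84; pred: 3+1-1=3
Step 6: prey: 84+42-10=116; pred: 3+2-1=4
Step 7: prey: 116+58-18=156; pred: 4+4-2=6
Step 8: prey: 156+78-37=197; pred: 6+9-3=12
Step 9: prey: 197+98-94=201; pred: 12+23-6=29
Step 10: prey: 201+100-233=68; pred: 29+58-14=73
Max prey = 201 at step 9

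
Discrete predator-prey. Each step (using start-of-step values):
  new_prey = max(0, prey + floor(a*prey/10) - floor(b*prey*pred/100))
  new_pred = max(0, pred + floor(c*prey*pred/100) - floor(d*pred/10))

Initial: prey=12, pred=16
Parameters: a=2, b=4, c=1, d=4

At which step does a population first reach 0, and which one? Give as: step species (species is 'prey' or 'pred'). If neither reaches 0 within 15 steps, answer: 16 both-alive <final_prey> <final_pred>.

Answer: 16 both-alive 21 2

Derivation:
Step 1: prey: 12+2-7=7; pred: 16+1-6=11
Step 2: prey: 7+1-3=5; pred: 11+0-4=7
Step 3: prey: 5+1-1=5; pred: 7+0-2=5
Step 4: prey: 5+1-1=5; pred: 5+0-2=3
Step 5: prey: 5+1-0=6; pred: 3+0-1=2
Step 6: prey: 6+1-0=7; pred: 2+0-0=2
Step 7: prey: 7+1-0=8; pred: 2+0-0=2
Step 8: prey: 8+1-0=9; pred: 2+0-0=2
Step 9: prey: 9+1-0=10; pred: 2+0-0=2
Step 10: prey: 10+2-0=12; pred: 2+0-0=2
Step 11: prey: 12+2-0=14; pred: 2+0-0=2
Step 12: prey: 14+2-1=15; pred: 2+0-0=2
Step 13: prey: 15+3-1=17; pred: 2+0-0=2
Step 14: prey: 17+3-1=19; pred: 2+0-0=2
Step 15: prey: 19+3-1=21; pred: 2+0-0=2
No extinction within 15 steps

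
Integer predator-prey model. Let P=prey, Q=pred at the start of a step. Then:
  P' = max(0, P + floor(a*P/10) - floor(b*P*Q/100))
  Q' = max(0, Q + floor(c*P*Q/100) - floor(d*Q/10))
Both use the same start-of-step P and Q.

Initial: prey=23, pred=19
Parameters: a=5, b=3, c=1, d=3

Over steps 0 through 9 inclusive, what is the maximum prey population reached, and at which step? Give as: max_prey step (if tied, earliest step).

Step 1: prey: 23+11-13=21; pred: 19+4-5=18
Step 2: prey: 21+10-11=20; pred: 18+3-5=16
Step 3: prey: 20+10-9=21; pred: 16+3-4=15
Step 4: prey: 21+10-9=22; pred: 15+3-4=14
Step 5: prey: 22+11-9=24; pred: 14+3-4=13
Step 6: prey: 24+12-9=27; pred: 13+3-3=13
Step 7: prey: 27+13-10=30; pred: 13+3-3=13
Step 8: prey: 30+15-11=34; pred: 13+3-3=13
Step 9: prey: 34+17-13=38; pred: 13+4-3=14
Max prey = 38 at step 9

Answer: 38 9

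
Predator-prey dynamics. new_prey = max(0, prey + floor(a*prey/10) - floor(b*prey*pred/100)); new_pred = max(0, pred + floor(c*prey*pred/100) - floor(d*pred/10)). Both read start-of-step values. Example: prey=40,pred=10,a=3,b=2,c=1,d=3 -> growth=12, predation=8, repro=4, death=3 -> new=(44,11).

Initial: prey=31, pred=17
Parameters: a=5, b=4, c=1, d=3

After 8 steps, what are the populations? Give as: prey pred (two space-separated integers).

Step 1: prey: 31+15-21=25; pred: 17+5-5=17
Step 2: prey: 25+12-17=20; pred: 17+4-5=16
Step 3: prey: 20+10-12=18; pred: 16+3-4=15
Step 4: prey: 18+9-10=17; pred: 15+2-4=13
Step 5: prey: 17+8-8=17; pred: 13+2-3=12
Step 6: prey: 17+8-8=17; pred: 12+2-3=11
Step 7: prey: 17+8-7=18; pred: 11+1-3=9
Step 8: prey: 18+9-6=21; pred: 9+1-2=8

Answer: 21 8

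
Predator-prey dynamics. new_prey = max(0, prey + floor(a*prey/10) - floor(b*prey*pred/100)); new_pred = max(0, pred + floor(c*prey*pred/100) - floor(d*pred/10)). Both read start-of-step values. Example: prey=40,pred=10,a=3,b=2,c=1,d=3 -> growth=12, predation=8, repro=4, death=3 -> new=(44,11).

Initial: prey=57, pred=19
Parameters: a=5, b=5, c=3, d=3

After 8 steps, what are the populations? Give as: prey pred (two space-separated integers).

Step 1: prey: 57+28-54=31; pred: 19+32-5=46
Step 2: prey: 31+15-71=0; pred: 46+42-13=75
Step 3: prey: 0+0-0=0; pred: 75+0-22=53
Step 4: prey: 0+0-0=0; pred: 53+0-15=38
Step 5: prey: 0+0-0=0; pred: 38+0-11=27
Step 6: prey: 0+0-0=0; pred: 27+0-8=19
Step 7: prey: 0+0-0=0; pred: 19+0-5=14
Step 8: prey: 0+0-0=0; pred: 14+0-4=10

Answer: 0 10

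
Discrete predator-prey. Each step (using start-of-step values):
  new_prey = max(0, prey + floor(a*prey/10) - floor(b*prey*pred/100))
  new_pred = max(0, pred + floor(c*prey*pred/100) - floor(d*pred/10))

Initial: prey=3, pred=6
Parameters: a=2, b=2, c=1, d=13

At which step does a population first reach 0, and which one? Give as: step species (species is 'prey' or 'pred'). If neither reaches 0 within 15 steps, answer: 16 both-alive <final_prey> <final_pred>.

Step 1: prey: 3+0-0=3; pred: 6+0-7=0
First extinction: pred at step 1

Answer: 1 pred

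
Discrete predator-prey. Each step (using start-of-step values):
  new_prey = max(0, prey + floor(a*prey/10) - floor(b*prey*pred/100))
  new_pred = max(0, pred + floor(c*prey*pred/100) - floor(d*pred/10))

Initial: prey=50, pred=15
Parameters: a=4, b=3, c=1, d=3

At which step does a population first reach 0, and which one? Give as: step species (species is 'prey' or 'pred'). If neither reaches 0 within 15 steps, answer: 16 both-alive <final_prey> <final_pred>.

Step 1: prey: 50+20-22=48; pred: 15+7-4=18
Step 2: prey: 48+19-25=42; pred: 18+8-5=21
Step 3: prey: 42+16-26=32; pred: 21+8-6=23
Step 4: prey: 32+12-22=22; pred: 23+7-6=24
Step 5: prey: 22+8-15=15; pred: 24+5-7=22
Step 6: prey: 15+6-9=12; pred: 22+3-6=19
Step 7: prey: 12+4-6=10; pred: 19+2-5=16
Step 8: prey: 10+4-4=10; pred: 16+1-4=13
Step 9: prey: 10+4-3=11; pred: 13+1-3=11
Step 10: prey: 11+4-3=12; pred: 11+1-3=9
Step 11: prey: 12+4-3=13; pred: 9+1-2=8
Step 12: prey: 13+5-3=15; pred: 8+1-2=7
Step 13: prey: 15+6-3=18; pred: 7+1-2=6
Step 14: prey: 18+7-3=22; pred: 6+1-1=6
Step 15: prey: 22+8-3=27; pred: 6+1-1=6
No extinction within 15 steps

Answer: 16 both-alive 27 6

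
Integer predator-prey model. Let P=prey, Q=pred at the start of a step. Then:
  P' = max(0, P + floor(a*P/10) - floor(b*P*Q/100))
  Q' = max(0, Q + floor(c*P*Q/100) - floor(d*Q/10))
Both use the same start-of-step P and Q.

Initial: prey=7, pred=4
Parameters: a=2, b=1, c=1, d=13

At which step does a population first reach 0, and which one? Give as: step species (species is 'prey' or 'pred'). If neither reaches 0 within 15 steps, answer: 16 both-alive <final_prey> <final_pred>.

Step 1: prey: 7+1-0=8; pred: 4+0-5=0
First extinction: pred at step 1

Answer: 1 pred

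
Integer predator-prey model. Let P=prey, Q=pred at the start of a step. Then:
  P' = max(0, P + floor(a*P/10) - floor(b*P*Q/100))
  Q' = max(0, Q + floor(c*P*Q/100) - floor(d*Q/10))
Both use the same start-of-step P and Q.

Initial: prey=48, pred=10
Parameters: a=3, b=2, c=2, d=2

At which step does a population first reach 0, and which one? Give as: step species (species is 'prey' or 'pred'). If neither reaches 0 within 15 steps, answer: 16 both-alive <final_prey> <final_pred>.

Step 1: prey: 48+14-9=53; pred: 10+9-2=17
Step 2: prey: 53+15-18=50; pred: 17+18-3=32
Step 3: prey: 50+15-32=33; pred: 32+32-6=58
Step 4: prey: 33+9-38=4; pred: 58+38-11=85
Step 5: prey: 4+1-6=0; pred: 85+6-17=74
First extinction: prey at step 5

Answer: 5 prey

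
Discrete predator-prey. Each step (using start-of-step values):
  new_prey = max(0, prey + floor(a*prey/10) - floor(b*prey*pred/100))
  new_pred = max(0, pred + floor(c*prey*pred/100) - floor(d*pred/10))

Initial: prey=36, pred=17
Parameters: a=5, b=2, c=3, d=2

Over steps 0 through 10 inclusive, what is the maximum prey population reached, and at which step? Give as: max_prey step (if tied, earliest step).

Step 1: prey: 36+18-12=42; pred: 17+18-3=32
Step 2: prey: 42+21-26=37; pred: 32+40-6=66
Step 3: prey: 37+18-48=7; pred: 66+73-13=126
Step 4: prey: 7+3-17=0; pred: 126+26-25=127
Step 5: prey: 0+0-0=0; pred: 127+0-25=102
Step 6: prey: 0+0-0=0; pred: 102+0-20=82
Step 7: prey: 0+0-0=0; pred: 82+0-16=66
Step 8: prey: 0+0-0=0; pred: 66+0-13=53
Step 9: prey: 0+0-0=0; pred: 53+0-10=43
Step 10: prey: 0+0-0=0; pred: 43+0-8=35
Max prey = 42 at step 1

Answer: 42 1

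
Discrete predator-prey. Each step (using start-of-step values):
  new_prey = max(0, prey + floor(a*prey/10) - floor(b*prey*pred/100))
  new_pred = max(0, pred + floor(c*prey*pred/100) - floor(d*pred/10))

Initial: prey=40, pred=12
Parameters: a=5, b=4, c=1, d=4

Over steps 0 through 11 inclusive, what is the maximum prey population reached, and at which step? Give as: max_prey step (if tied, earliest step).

Answer: 43 3

Derivation:
Step 1: prey: 40+20-19=41; pred: 12+4-4=12
Step 2: prey: 41+20-19=42; pred: 12+4-4=12
Step 3: prey: 42+21-20=43; pred: 12+5-4=13
Step 4: prey: 43+21-22=42; pred: 13+5-5=13
Step 5: prey: 42+21-21=42; pred: 13+5-5=13
Step 6: prey: 42+21-21=42; pred: 13+5-5=13
Step 7: prey: 42+21-21=42; pred: 13+5-5=13
Step 8: prey: 42+21-21=42; pred: 13+5-5=13
Step 9: prey: 42+21-21=42; pred: 13+5-5=13
Step 10: prey: 42+21-21=42; pred: 13+5-5=13
Step 11: prey: 42+21-21=42; pred: 13+5-5=13
Max prey = 43 at step 3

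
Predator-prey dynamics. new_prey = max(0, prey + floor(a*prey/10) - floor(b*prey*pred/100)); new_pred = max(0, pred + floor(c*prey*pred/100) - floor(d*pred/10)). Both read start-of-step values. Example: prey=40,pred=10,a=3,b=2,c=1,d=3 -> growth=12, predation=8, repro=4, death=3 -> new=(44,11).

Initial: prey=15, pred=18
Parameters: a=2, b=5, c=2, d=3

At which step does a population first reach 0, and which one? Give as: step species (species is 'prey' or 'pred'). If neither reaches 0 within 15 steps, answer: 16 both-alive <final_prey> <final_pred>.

Answer: 16 both-alive 1 3

Derivation:
Step 1: prey: 15+3-13=5; pred: 18+5-5=18
Step 2: prey: 5+1-4=2; pred: 18+1-5=14
Step 3: prey: 2+0-1=1; pred: 14+0-4=10
Step 4: prey: 1+0-0=1; pred: 10+0-3=7
Step 5: prey: 1+0-0=1; pred: 7+0-2=5
Step 6: prey: 1+0-0=1; pred: 5+0-1=4
Step 7: prey: 1+0-0=1; pred: 4+0-1=3
Step 8: prey: 1+0-0=1; pred: 3+0-0=3
Steps 9-15: state stable at prey=1, pred=3 (no change)
No extinction within 15 steps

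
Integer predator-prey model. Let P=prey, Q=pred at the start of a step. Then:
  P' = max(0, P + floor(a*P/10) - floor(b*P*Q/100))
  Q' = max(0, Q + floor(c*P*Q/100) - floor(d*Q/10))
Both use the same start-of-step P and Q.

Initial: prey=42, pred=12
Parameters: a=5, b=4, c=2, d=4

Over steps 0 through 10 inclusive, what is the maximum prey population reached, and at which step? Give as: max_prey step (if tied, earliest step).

Step 1: prey: 42+21-20=43; pred: 12+10-4=18
Step 2: prey: 43+21-30=34; pred: 18+15-7=26
Step 3: prey: 34+17-35=16; pred: 26+17-10=33
Step 4: prey: 16+8-21=3; pred: 33+10-13=30
Step 5: prey: 3+1-3=1; pred: 30+1-12=19
Step 6: prey: 1+0-0=1; pred: 19+0-7=12
Step 7: prey: 1+0-0=1; pred: 12+0-4=8
Step 8: prey: 1+0-0=1; pred: 8+0-3=5
Step 9: prey: 1+0-0=1; pred: 5+0-2=3
Step 10: prey: 1+0-0=1; pred: 3+0-1=2
Max prey = 43 at step 1

Answer: 43 1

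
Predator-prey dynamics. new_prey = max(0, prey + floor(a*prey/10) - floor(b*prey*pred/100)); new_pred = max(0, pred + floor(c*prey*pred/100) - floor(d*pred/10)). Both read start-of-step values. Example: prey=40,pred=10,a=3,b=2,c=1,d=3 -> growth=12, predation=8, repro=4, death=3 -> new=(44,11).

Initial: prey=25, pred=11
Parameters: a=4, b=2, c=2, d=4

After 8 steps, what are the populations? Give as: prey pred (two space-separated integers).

Step 1: prey: 25+10-5=30; pred: 11+5-4=12
Step 2: prey: 30+12-7=35; pred: 12+7-4=15
Step 3: prey: 35+14-10=39; pred: 15+10-6=19
Step 4: prey: 39+15-14=40; pred: 19+14-7=26
Step 5: prey: 40+16-20=36; pred: 26+20-10=36
Step 6: prey: 36+14-25=25; pred: 36+25-14=47
Step 7: prey: 25+10-23=12; pred: 47+23-18=52
Step 8: prey: 12+4-12=4; pred: 52+12-20=44

Answer: 4 44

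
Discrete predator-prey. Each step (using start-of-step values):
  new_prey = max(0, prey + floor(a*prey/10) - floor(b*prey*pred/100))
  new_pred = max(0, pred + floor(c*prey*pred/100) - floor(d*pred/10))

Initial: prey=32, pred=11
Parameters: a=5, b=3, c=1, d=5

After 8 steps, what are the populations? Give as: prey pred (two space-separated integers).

Answer: 103 40

Derivation:
Step 1: prey: 32+16-10=38; pred: 11+3-5=9
Step 2: prey: 38+19-10=47; pred: 9+3-4=8
Step 3: prey: 47+23-11=59; pred: 8+3-4=7
Step 4: prey: 59+29-12=76; pred: 7+4-3=8
Step 5: prey: 76+38-18=96; pred: 8+6-4=10
Step 6: prey: 96+48-28=116; pred: 10+9-5=14
Step 7: prey: 116+58-48=126; pred: 14+16-7=23
Step 8: prey: 126+63-86=103; pred: 23+28-11=40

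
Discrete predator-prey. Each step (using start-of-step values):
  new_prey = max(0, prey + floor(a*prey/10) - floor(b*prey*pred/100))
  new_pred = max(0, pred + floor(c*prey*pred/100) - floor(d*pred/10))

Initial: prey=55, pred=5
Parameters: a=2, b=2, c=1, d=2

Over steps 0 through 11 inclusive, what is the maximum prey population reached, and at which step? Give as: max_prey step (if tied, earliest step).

Answer: 69 3

Derivation:
Step 1: prey: 55+11-5=61; pred: 5+2-1=6
Step 2: prey: 61+12-7=66; pred: 6+3-1=8
Step 3: prey: 66+13-10=69; pred: 8+5-1=12
Step 4: prey: 69+13-16=66; pred: 12+8-2=18
Step 5: prey: 66+13-23=56; pred: 18+11-3=26
Step 6: prey: 56+11-29=38; pred: 26+14-5=35
Step 7: prey: 38+7-26=19; pred: 35+13-7=41
Step 8: prey: 19+3-15=7; pred: 41+7-8=40
Step 9: prey: 7+1-5=3; pred: 40+2-8=34
Step 10: prey: 3+0-2=1; pred: 34+1-6=29
Step 11: prey: 1+0-0=1; pred: 29+0-5=24
Max prey = 69 at step 3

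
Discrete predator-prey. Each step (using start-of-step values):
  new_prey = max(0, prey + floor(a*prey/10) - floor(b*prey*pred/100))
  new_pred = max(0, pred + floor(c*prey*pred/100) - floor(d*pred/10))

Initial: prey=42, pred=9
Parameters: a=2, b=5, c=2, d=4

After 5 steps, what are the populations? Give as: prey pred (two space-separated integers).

Step 1: prey: 42+8-18=32; pred: 9+7-3=13
Step 2: prey: 32+6-20=18; pred: 13+8-5=16
Step 3: prey: 18+3-14=7; pred: 16+5-6=15
Step 4: prey: 7+1-5=3; pred: 15+2-6=11
Step 5: prey: 3+0-1=2; pred: 11+0-4=7

Answer: 2 7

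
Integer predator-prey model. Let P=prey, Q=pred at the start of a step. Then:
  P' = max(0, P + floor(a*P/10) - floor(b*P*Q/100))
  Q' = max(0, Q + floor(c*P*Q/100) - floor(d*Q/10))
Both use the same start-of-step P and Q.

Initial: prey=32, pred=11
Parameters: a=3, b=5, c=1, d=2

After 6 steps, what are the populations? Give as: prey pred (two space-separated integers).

Answer: 5 8

Derivation:
Step 1: prey: 32+9-17=24; pred: 11+3-2=12
Step 2: prey: 24+7-14=17; pred: 12+2-2=12
Step 3: prey: 17+5-10=12; pred: 12+2-2=12
Step 4: prey: 12+3-7=8; pred: 12+1-2=11
Step 5: prey: 8+2-4=6; pred: 11+0-2=9
Step 6: prey: 6+1-2=5; pred: 9+0-1=8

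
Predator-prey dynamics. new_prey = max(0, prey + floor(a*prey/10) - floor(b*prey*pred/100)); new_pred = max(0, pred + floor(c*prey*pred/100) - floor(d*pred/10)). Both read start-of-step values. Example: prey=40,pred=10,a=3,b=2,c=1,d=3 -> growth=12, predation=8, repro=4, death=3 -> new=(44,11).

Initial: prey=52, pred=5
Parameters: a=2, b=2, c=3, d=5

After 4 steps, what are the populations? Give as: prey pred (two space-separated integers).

Step 1: prey: 52+10-5=57; pred: 5+7-2=10
Step 2: prey: 57+11-11=57; pred: 10+17-5=22
Step 3: prey: 57+11-25=43; pred: 22+37-11=48
Step 4: prey: 43+8-41=10; pred: 48+61-24=85

Answer: 10 85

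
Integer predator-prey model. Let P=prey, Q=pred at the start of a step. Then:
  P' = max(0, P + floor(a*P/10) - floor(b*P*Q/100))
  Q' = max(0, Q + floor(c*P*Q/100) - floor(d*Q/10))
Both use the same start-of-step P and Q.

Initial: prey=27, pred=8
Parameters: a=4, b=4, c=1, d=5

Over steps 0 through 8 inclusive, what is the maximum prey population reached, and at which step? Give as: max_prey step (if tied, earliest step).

Step 1: prey: 27+10-8=29; pred: 8+2-4=6
Step 2: prey: 29+11-6=34; pred: 6+1-3=4
Step 3: prey: 34+13-5=42; pred: 4+1-2=3
Step 4: prey: 42+16-5=53; pred: 3+1-1=3
Step 5: prey: 53+21-6=68; pred: 3+1-1=3
Step 6: prey: 68+27-8=87; pred: 3+2-1=4
Step 7: prey: 87+34-13=108; pred: 4+3-2=5
Step 8: prey: 108+43-21=130; pred: 5+5-2=8
Max prey = 130 at step 8

Answer: 130 8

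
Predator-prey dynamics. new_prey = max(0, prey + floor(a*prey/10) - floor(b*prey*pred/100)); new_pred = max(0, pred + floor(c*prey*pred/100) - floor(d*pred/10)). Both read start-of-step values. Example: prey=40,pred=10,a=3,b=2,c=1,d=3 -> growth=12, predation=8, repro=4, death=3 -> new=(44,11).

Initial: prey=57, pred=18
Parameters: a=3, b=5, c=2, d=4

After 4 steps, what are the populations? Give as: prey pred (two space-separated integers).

Step 1: prey: 57+17-51=23; pred: 18+20-7=31
Step 2: prey: 23+6-35=0; pred: 31+14-12=33
Step 3: prey: 0+0-0=0; pred: 33+0-13=20
Step 4: prey: 0+0-0=0; pred: 20+0-8=12

Answer: 0 12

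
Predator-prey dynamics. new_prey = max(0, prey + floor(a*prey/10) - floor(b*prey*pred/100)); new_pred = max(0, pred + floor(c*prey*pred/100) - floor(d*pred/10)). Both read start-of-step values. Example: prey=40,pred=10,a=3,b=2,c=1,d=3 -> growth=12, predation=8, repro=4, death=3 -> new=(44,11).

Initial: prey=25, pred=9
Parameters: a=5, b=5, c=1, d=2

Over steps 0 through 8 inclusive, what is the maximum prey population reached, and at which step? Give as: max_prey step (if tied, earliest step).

Step 1: prey: 25+12-11=26; pred: 9+2-1=10
Step 2: prey: 26+13-13=26; pred: 10+2-2=10
Step 3: prey: 26+13-13=26; pred: 10+2-2=10
Step 4: prey: 26+13-13=26; pred: 10+2-2=10
Step 5: prey: 26+13-13=26; pred: 10+2-2=10
Step 6: prey: 26+13-13=26; pred: 10+2-2=10
Step 7: prey: 26+13-13=26; pred: 10+2-2=10
Step 8: prey: 26+13-13=26; pred: 10+2-2=10
Max prey = 26 at step 1

Answer: 26 1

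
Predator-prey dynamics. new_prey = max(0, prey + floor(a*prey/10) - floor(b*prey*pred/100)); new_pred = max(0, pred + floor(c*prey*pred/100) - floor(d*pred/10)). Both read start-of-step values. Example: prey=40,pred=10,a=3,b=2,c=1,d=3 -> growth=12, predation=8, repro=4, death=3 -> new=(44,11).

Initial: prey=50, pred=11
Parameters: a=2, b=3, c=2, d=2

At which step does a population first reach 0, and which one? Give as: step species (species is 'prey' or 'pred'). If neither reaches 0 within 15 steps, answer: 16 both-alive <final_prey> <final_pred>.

Answer: 4 prey

Derivation:
Step 1: prey: 50+10-16=44; pred: 11+11-2=20
Step 2: prey: 44+8-26=26; pred: 20+17-4=33
Step 3: prey: 26+5-25=6; pred: 33+17-6=44
Step 4: prey: 6+1-7=0; pred: 44+5-8=41
First extinction: prey at step 4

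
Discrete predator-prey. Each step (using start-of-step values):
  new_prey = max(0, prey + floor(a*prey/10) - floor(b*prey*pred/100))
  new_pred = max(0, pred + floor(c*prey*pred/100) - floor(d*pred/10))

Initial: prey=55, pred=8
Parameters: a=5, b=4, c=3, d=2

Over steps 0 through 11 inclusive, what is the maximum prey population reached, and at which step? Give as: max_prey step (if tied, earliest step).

Answer: 65 1

Derivation:
Step 1: prey: 55+27-17=65; pred: 8+13-1=20
Step 2: prey: 65+32-52=45; pred: 20+39-4=55
Step 3: prey: 45+22-99=0; pred: 55+74-11=118
Step 4: prey: 0+0-0=0; pred: 118+0-23=95
Step 5: prey: 0+0-0=0; pred: 95+0-19=76
Step 6: prey: 0+0-0=0; pred: 76+0-15=61
Step 7: prey: 0+0-0=0; pred: 61+0-12=49
Step 8: prey: 0+0-0=0; pred: 49+0-9=40
Step 9: prey: 0+0-0=0; pred: 40+0-8=32
Step 10: prey: 0+0-0=0; pred: 32+0-6=26
Step 11: prey: 0+0-0=0; pred: 26+0-5=21
Max prey = 65 at step 1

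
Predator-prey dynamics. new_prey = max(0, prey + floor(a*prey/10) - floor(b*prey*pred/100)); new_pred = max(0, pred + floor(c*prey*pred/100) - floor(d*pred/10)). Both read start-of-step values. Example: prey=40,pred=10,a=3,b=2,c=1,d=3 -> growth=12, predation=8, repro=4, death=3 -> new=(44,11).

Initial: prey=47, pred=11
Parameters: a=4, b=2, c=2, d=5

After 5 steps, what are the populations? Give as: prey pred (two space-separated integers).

Step 1: prey: 47+18-10=55; pred: 11+10-5=16
Step 2: prey: 55+22-17=60; pred: 16+17-8=25
Step 3: prey: 60+24-30=54; pred: 25+30-12=43
Step 4: prey: 54+21-46=29; pred: 43+46-21=68
Step 5: prey: 29+11-39=1; pred: 68+39-34=73

Answer: 1 73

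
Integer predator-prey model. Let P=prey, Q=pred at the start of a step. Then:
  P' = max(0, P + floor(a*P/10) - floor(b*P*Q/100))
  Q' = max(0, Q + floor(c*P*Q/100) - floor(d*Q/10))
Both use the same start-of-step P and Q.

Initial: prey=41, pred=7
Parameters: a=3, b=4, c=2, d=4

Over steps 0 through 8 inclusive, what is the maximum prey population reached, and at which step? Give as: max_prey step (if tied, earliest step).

Answer: 42 1

Derivation:
Step 1: prey: 41+12-11=42; pred: 7+5-2=10
Step 2: prey: 42+12-16=38; pred: 10+8-4=14
Step 3: prey: 38+11-21=28; pred: 14+10-5=19
Step 4: prey: 28+8-21=15; pred: 19+10-7=22
Step 5: prey: 15+4-13=6; pred: 22+6-8=20
Step 6: prey: 6+1-4=3; pred: 20+2-8=14
Step 7: prey: 3+0-1=2; pred: 14+0-5=9
Step 8: prey: 2+0-0=2; pred: 9+0-3=6
Max prey = 42 at step 1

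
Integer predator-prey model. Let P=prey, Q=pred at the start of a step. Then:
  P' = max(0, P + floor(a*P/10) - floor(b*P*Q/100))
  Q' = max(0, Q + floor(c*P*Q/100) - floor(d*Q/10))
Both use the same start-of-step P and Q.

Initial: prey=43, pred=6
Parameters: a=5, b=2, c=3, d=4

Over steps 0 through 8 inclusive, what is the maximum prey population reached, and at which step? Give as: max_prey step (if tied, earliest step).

Step 1: prey: 43+21-5=59; pred: 6+7-2=11
Step 2: prey: 59+29-12=76; pred: 11+19-4=26
Step 3: prey: 76+38-39=75; pred: 26+59-10=75
Step 4: prey: 75+37-112=0; pred: 75+168-30=213
Step 5: prey: 0+0-0=0; pred: 213+0-85=128
Step 6: prey: 0+0-0=0; pred: 128+0-51=77
Step 7: prey: 0+0-0=0; pred: 77+0-30=47
Step 8: prey: 0+0-0=0; pred: 47+0-18=29
Max prey = 76 at step 2

Answer: 76 2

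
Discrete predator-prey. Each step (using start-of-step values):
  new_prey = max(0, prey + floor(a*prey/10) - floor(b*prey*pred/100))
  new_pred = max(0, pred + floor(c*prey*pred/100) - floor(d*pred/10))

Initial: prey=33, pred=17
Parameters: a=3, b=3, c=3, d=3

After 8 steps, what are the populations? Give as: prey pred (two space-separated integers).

Step 1: prey: 33+9-16=26; pred: 17+16-5=28
Step 2: prey: 26+7-21=12; pred: 28+21-8=41
Step 3: prey: 12+3-14=1; pred: 41+14-12=43
Step 4: prey: 1+0-1=0; pred: 43+1-12=32
Step 5: prey: 0+0-0=0; pred: 32+0-9=23
Step 6: prey: 0+0-0=0; pred: 23+0-6=17
Step 7: prey: 0+0-0=0; pred: 17+0-5=12
Step 8: prey: 0+0-0=0; pred: 12+0-3=9

Answer: 0 9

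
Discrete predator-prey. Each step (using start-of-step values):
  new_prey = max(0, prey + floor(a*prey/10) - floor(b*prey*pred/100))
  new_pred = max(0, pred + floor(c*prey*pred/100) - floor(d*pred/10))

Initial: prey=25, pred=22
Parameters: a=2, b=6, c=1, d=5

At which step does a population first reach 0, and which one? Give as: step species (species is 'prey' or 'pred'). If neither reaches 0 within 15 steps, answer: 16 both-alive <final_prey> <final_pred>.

Answer: 1 prey

Derivation:
Step 1: prey: 25+5-33=0; pred: 22+5-11=16
First extinction: prey at step 1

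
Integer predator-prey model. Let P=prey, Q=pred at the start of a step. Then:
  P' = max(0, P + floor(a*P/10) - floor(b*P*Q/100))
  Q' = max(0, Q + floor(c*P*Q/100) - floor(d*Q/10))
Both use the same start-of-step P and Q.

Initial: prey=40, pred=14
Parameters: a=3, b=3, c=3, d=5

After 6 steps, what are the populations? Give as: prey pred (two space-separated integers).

Step 1: prey: 40+12-16=36; pred: 14+16-7=23
Step 2: prey: 36+10-24=22; pred: 23+24-11=36
Step 3: prey: 22+6-23=5; pred: 36+23-18=41
Step 4: prey: 5+1-6=0; pred: 41+6-20=27
Step 5: prey: 0+0-0=0; pred: 27+0-13=14
Step 6: prey: 0+0-0=0; pred: 14+0-7=7

Answer: 0 7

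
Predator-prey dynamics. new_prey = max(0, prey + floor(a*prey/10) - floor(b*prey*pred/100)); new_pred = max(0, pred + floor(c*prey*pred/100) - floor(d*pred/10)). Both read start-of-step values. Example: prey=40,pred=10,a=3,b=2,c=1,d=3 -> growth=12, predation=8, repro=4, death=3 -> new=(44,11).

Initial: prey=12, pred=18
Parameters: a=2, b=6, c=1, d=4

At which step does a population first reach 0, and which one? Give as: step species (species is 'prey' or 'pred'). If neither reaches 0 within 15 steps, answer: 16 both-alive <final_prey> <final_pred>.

Answer: 16 both-alive 1 2

Derivation:
Step 1: prey: 12+2-12=2; pred: 18+2-7=13
Step 2: prey: 2+0-1=1; pred: 13+0-5=8
Step 3: prey: 1+0-0=1; pred: 8+0-3=5
Step 4: prey: 1+0-0=1; pred: 5+0-2=3
Step 5: prey: 1+0-0=1; pred: 3+0-1=2
Step 6: prey: 1+0-0=1; pred: 2+0-0=2
Steps 7-15: state stable at prey=1, pred=2 (no change)
No extinction within 15 steps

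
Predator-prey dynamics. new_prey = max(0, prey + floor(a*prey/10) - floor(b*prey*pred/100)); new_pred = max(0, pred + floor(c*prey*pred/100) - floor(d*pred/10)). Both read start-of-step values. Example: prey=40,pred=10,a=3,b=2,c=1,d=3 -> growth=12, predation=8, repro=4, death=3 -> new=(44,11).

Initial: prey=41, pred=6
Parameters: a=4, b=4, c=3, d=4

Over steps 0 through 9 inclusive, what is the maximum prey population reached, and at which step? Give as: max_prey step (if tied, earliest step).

Step 1: prey: 41+16-9=48; pred: 6+7-2=11
Step 2: prey: 48+19-21=46; pred: 11+15-4=22
Step 3: prey: 46+18-40=24; pred: 22+30-8=44
Step 4: prey: 24+9-42=0; pred: 44+31-17=58
Step 5: prey: 0+0-0=0; pred: 58+0-23=35
Step 6: prey: 0+0-0=0; pred: 35+0-14=21
Step 7: prey: 0+0-0=0; pred: 21+0-8=13
Step 8: prey: 0+0-0=0; pred: 13+0-5=8
Step 9: prey: 0+0-0=0; pred: 8+0-3=5
Max prey = 48 at step 1

Answer: 48 1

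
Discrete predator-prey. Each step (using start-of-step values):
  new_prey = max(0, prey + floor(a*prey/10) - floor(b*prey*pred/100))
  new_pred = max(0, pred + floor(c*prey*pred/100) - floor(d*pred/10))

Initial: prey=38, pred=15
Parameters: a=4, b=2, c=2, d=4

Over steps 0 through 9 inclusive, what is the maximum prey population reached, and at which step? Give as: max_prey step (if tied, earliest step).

Answer: 42 1

Derivation:
Step 1: prey: 38+15-11=42; pred: 15+11-6=20
Step 2: prey: 42+16-16=42; pred: 20+16-8=28
Step 3: prey: 42+16-23=35; pred: 28+23-11=40
Step 4: prey: 35+14-28=21; pred: 40+28-16=52
Step 5: prey: 21+8-21=8; pred: 52+21-20=53
Step 6: prey: 8+3-8=3; pred: 53+8-21=40
Step 7: prey: 3+1-2=2; pred: 40+2-16=26
Step 8: prey: 2+0-1=1; pred: 26+1-10=17
Step 9: prey: 1+0-0=1; pred: 17+0-6=11
Max prey = 42 at step 1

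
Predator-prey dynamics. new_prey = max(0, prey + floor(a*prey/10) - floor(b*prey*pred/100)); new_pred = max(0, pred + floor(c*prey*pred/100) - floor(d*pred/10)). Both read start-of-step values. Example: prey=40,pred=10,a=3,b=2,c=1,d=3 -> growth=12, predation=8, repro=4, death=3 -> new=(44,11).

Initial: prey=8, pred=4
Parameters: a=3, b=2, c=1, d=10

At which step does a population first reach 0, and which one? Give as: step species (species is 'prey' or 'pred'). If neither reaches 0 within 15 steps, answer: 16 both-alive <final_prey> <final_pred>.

Answer: 1 pred

Derivation:
Step 1: prey: 8+2-0=10; pred: 4+0-4=0
First extinction: pred at step 1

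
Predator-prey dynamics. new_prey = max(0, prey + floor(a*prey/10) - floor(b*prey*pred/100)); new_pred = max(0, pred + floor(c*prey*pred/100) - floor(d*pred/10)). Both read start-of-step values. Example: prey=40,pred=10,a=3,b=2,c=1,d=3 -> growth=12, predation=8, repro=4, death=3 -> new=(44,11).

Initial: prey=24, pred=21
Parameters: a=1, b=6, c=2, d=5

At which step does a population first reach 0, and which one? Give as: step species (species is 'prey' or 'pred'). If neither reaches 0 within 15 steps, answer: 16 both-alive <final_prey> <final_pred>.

Step 1: prey: 24+2-30=0; pred: 21+10-10=21
First extinction: prey at step 1

Answer: 1 prey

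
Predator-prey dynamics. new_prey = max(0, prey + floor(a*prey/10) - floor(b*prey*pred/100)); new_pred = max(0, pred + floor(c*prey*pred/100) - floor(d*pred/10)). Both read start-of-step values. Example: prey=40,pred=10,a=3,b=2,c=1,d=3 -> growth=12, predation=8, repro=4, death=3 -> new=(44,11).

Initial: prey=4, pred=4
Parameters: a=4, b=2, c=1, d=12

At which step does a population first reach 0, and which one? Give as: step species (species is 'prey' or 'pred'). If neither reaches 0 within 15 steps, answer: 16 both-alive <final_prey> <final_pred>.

Answer: 1 pred

Derivation:
Step 1: prey: 4+1-0=5; pred: 4+0-4=0
First extinction: pred at step 1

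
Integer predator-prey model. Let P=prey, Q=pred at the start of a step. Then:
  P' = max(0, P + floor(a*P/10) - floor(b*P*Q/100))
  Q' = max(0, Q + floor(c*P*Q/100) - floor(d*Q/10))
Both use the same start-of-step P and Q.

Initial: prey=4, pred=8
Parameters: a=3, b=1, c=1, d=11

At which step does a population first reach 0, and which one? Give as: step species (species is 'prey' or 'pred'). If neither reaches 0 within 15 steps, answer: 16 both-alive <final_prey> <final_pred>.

Step 1: prey: 4+1-0=5; pred: 8+0-8=0
First extinction: pred at step 1

Answer: 1 pred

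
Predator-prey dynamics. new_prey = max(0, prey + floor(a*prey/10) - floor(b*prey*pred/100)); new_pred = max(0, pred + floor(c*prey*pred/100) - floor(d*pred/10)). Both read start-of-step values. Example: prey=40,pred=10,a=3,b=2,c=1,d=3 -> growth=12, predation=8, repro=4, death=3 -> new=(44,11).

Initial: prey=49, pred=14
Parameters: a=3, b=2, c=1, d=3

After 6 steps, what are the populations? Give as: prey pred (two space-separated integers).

Answer: 21 28

Derivation:
Step 1: prey: 49+14-13=50; pred: 14+6-4=16
Step 2: prey: 50+15-16=49; pred: 16+8-4=20
Step 3: prey: 49+14-19=44; pred: 20+9-6=23
Step 4: prey: 44+13-20=37; pred: 23+10-6=27
Step 5: prey: 37+11-19=29; pred: 27+9-8=28
Step 6: prey: 29+8-16=21; pred: 28+8-8=28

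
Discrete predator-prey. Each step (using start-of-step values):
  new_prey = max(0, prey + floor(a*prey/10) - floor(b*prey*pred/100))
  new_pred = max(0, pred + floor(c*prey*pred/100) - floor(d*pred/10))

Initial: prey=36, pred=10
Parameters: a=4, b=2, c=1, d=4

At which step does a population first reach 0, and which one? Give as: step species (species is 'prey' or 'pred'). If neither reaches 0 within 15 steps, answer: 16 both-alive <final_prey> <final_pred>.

Answer: 16 both-alive 1 5

Derivation:
Step 1: prey: 36+14-7=43; pred: 10+3-4=9
Step 2: prey: 43+17-7=53; pred: 9+3-3=9
Step 3: prey: 53+21-9=65; pred: 9+4-3=10
Step 4: prey: 65+26-13=78; pred: 10+6-4=12
Step 5: prey: 78+31-18=91; pred: 12+9-4=17
Step 6: prey: 91+36-30=97; pred: 17+15-6=26
Step 7: prey: 97+38-50=85; pred: 26+25-10=41
Step 8: prey: 85+34-69=50; pred: 41+34-16=59
Step 9: prey: 50+20-59=11; pred: 59+29-23=65
Step 10: prey: 11+4-14=1; pred: 65+7-26=46
Step 11: prey: 1+0-0=1; pred: 46+0-18=28
Step 12: prey: 1+0-0=1; pred: 28+0-11=17
Step 13: prey: 1+0-0=1; pred: 17+0-6=11
Step 14: prey: 1+0-0=1; pred: 11+0-4=7
Step 15: prey: 1+0-0=1; pred: 7+0-2=5
No extinction within 15 steps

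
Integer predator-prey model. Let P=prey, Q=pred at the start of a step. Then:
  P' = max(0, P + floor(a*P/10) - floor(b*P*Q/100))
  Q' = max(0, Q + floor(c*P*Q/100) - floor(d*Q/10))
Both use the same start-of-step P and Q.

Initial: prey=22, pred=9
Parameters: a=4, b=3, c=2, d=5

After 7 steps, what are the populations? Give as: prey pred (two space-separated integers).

Step 1: prey: 22+8-5=25; pred: 9+3-4=8
Step 2: prey: 25+10-6=29; pred: 8+4-4=8
Step 3: prey: 29+11-6=34; pred: 8+4-4=8
Step 4: prey: 34+13-8=39; pred: 8+5-4=9
Step 5: prey: 39+15-10=44; pred: 9+7-4=12
Step 6: prey: 44+17-15=46; pred: 12+10-6=16
Step 7: prey: 46+18-22=42; pred: 16+14-8=22

Answer: 42 22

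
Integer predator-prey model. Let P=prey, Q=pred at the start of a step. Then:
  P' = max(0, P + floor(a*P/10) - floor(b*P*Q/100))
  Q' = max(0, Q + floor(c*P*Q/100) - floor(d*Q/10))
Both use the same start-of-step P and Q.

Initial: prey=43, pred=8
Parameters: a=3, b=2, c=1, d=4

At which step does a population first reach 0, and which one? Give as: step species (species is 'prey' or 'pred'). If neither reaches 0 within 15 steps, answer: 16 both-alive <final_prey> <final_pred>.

Step 1: prey: 43+12-6=49; pred: 8+3-3=8
Step 2: prey: 49+14-7=56; pred: 8+3-3=8
Step 3: prey: 56+16-8=64; pred: 8+4-3=9
Step 4: prey: 64+19-11=72; pred: 9+5-3=11
Step 5: prey: 72+21-15=78; pred: 11+7-4=14
Step 6: prey: 78+23-21=80; pred: 14+10-5=19
Step 7: prey: 80+24-30=74; pred: 19+15-7=27
Step 8: prey: 74+22-39=57; pred: 27+19-10=36
Step 9: prey: 57+17-41=33; pred: 36+20-14=42
Step 10: prey: 33+9-27=15; pred: 42+13-16=39
Step 11: prey: 15+4-11=8; pred: 39+5-15=29
Step 12: prey: 8+2-4=6; pred: 29+2-11=20
Step 13: prey: 6+1-2=5; pred: 20+1-8=13
Step 14: prey: 5+1-1=5; pred: 13+0-5=8
Step 15: prey: 5+1-0=6; pred: 8+0-3=5
No extinction within 15 steps

Answer: 16 both-alive 6 5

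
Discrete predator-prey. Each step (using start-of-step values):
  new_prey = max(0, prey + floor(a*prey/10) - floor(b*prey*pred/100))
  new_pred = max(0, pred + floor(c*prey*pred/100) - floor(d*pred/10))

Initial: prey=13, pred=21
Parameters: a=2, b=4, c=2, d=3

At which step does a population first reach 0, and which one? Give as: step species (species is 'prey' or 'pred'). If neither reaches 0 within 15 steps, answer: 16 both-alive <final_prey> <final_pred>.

Answer: 16 both-alive 1 3

Derivation:
Step 1: prey: 13+2-10=5; pred: 21+5-6=20
Step 2: prey: 5+1-4=2; pred: 20+2-6=16
Step 3: prey: 2+0-1=1; pred: 16+0-4=12
Step 4: prey: 1+0-0=1; pred: 12+0-3=9
Step 5: prey: 1+0-0=1; pred: 9+0-2=7
Step 6: prey: 1+0-0=1; pred: 7+0-2=5
Step 7: prey: 1+0-0=1; pred: 5+0-1=4
Step 8: prey: 1+0-0=1; pred: 4+0-1=3
Step 9: prey: 1+0-0=1; pred: 3+0-0=3
Steps 10-15: state stable at prey=1, pred=3 (no change)
No extinction within 15 steps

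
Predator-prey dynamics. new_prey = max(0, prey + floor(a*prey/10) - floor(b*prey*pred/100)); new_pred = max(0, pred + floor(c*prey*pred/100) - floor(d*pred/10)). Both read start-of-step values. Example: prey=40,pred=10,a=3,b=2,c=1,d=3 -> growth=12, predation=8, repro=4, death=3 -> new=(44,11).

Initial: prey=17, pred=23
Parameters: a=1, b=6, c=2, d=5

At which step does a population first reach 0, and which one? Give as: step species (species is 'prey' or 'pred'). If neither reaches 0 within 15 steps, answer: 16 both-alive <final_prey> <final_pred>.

Step 1: prey: 17+1-23=0; pred: 23+7-11=19
First extinction: prey at step 1

Answer: 1 prey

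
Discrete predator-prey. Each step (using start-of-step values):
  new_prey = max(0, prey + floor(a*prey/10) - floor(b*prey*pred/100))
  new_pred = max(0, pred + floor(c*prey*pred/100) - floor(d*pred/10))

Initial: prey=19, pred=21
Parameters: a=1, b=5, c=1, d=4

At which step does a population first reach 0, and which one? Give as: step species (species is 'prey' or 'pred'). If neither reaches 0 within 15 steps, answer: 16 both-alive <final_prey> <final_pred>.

Step 1: prey: 19+1-19=1; pred: 21+3-8=16
Step 2: prey: 1+0-0=1; pred: 16+0-6=10
Step 3: prey: 1+0-0=1; pred: 10+0-4=6
Step 4: prey: 1+0-0=1; pred: 6+0-2=4
Step 5: prey: 1+0-0=1; pred: 4+0-1=3
Step 6: prey: 1+0-0=1; pred: 3+0-1=2
Step 7: prey: 1+0-0=1; pred: 2+0-0=2
Steps 8-15: state stable at prey=1, pred=2 (no change)
No extinction within 15 steps

Answer: 16 both-alive 1 2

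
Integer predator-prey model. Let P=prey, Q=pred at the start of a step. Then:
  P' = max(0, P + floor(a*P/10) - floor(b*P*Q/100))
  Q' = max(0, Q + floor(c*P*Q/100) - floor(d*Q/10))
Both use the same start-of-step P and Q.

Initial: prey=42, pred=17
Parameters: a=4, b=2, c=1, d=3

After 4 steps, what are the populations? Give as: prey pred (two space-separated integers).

Answer: 39 29

Derivation:
Step 1: prey: 42+16-14=44; pred: 17+7-5=19
Step 2: prey: 44+17-16=45; pred: 19+8-5=22
Step 3: prey: 45+18-19=44; pred: 22+9-6=25
Step 4: prey: 44+17-22=39; pred: 25+11-7=29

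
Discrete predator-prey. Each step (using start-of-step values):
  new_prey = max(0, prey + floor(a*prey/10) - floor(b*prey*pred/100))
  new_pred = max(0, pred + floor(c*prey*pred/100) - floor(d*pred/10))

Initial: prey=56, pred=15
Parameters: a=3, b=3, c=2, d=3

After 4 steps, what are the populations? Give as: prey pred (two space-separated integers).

Step 1: prey: 56+16-25=47; pred: 15+16-4=27
Step 2: prey: 47+14-38=23; pred: 27+25-8=44
Step 3: prey: 23+6-30=0; pred: 44+20-13=51
Step 4: prey: 0+0-0=0; pred: 51+0-15=36

Answer: 0 36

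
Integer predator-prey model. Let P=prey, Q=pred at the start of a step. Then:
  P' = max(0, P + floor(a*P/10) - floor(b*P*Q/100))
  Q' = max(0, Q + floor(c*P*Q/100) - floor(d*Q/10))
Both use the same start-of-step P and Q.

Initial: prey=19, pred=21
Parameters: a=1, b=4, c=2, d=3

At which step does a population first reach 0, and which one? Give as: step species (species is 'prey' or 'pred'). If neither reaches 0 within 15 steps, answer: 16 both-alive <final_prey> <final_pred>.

Step 1: prey: 19+1-15=5; pred: 21+7-6=22
Step 2: prey: 5+0-4=1; pred: 22+2-6=18
Step 3: prey: 1+0-0=1; pred: 18+0-5=13
Step 4: prey: 1+0-0=1; pred: 13+0-3=10
Step 5: prey: 1+0-0=1; pred: 10+0-3=7
Step 6: prey: 1+0-0=1; pred: 7+0-2=5
Step 7: prey: 1+0-0=1; pred: 5+0-1=4
Step 8: prey: 1+0-0=1; pred: 4+0-1=3
Step 9: prey: 1+0-0=1; pred: 3+0-0=3
Steps 10-15: state stable at prey=1, pred=3 (no change)
No extinction within 15 steps

Answer: 16 both-alive 1 3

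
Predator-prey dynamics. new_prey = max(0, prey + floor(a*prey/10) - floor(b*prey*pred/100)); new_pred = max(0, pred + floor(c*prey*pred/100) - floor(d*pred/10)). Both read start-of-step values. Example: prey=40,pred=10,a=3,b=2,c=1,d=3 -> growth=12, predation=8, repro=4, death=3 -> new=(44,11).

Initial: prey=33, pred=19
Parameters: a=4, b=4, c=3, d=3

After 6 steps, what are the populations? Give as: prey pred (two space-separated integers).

Step 1: prey: 33+13-25=21; pred: 19+18-5=32
Step 2: prey: 21+8-26=3; pred: 32+20-9=43
Step 3: prey: 3+1-5=0; pred: 43+3-12=34
Step 4: prey: 0+0-0=0; pred: 34+0-10=24
Step 5: prey: 0+0-0=0; pred: 24+0-7=17
Step 6: prey: 0+0-0=0; pred: 17+0-5=12

Answer: 0 12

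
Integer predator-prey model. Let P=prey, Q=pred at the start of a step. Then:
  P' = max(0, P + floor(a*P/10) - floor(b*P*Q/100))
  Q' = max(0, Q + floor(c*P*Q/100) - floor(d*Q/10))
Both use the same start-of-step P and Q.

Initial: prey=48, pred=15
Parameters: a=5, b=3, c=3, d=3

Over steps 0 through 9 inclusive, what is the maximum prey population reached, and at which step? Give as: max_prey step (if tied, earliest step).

Answer: 51 1

Derivation:
Step 1: prey: 48+24-21=51; pred: 15+21-4=32
Step 2: prey: 51+25-48=28; pred: 32+48-9=71
Step 3: prey: 28+14-59=0; pred: 71+59-21=109
Step 4: prey: 0+0-0=0; pred: 109+0-32=77
Step 5: prey: 0+0-0=0; pred: 77+0-23=54
Step 6: prey: 0+0-0=0; pred: 54+0-16=38
Step 7: prey: 0+0-0=0; pred: 38+0-11=27
Step 8: prey: 0+0-0=0; pred: 27+0-8=19
Step 9: prey: 0+0-0=0; pred: 19+0-5=14
Max prey = 51 at step 1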